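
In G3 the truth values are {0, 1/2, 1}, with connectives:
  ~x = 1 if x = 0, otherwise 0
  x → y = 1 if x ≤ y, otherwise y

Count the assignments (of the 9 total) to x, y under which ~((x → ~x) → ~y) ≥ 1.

2

x = 0, y = 0 ↦ 0  <
x = 0, y = 1/2 ↦ 1  ≥
x = 0, y = 1 ↦ 1  ≥
x = 1/2, y = 0 ↦ 0  <
x = 1/2, y = 1/2 ↦ 0  <
x = 1/2, y = 1 ↦ 0  <
x = 1, y = 0 ↦ 0  <
x = 1, y = 1/2 ↦ 0  <
x = 1, y = 1 ↦ 0  <
So 2 of the 9 assignments meet the threshold.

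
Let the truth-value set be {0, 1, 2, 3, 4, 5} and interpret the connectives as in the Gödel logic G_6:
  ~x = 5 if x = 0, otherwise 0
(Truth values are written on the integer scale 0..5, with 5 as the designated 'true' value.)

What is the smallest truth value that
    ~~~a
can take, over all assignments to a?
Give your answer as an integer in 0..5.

0

Take a = 1:
~a = ~1 = 0
~~a = ~0 = 5
~~~a = ~5 = 0
No assignment yields a value below 0, so this is the minimum.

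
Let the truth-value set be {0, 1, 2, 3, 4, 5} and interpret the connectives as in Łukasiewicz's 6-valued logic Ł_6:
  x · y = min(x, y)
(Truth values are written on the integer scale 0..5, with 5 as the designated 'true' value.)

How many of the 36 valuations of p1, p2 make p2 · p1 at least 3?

9

value 5: 1 assignment (counts)
value 4: 3 assignments (counts)
value 3: 5 assignments (counts)
value 2: 7 assignments
value 1: 9 assignments
value 0: 11 assignments
So 9 of the 36 assignments meet the threshold.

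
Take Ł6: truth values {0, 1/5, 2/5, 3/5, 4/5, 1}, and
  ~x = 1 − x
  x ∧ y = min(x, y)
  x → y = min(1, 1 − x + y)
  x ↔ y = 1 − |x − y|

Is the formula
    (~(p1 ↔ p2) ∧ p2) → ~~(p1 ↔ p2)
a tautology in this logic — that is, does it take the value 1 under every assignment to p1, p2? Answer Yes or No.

Counterexample: take p1 = 0, p2 = 3/5.
p1 ↔ p2 = 0 ↔ 3/5 = 2/5
~(p1 ↔ p2) = ~2/5 = 3/5
~(p1 ↔ p2) ∧ p2 = 3/5 ∧ 3/5 = 3/5
p1 ↔ p2 = 0 ↔ 3/5 = 2/5
~(p1 ↔ p2) = ~2/5 = 3/5
~~(p1 ↔ p2) = ~3/5 = 2/5
(~(p1 ↔ p2) ∧ p2) → ~~(p1 ↔ p2) = 3/5 → 2/5 = 4/5
This gives 4/5 ≠ 1.

No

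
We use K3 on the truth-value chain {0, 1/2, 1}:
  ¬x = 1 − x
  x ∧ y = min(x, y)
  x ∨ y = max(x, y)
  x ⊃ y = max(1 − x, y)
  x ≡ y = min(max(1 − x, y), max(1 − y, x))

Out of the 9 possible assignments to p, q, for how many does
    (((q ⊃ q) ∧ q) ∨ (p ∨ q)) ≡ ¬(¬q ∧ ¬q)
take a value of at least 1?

p = 0, q = 0 ↦ 1  ≥
p = 0, q = 1/2 ↦ 1/2  <
p = 0, q = 1 ↦ 1  ≥
p = 1/2, q = 0 ↦ 1/2  <
p = 1/2, q = 1/2 ↦ 1/2  <
p = 1/2, q = 1 ↦ 1  ≥
p = 1, q = 0 ↦ 0  <
p = 1, q = 1/2 ↦ 1/2  <
p = 1, q = 1 ↦ 1  ≥
So 4 of the 9 assignments meet the threshold.

4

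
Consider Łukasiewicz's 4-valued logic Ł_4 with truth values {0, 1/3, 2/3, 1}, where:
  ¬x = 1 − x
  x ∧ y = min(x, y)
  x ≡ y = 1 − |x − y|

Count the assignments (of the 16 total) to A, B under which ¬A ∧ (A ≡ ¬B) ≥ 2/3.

A = 0, B = 0 ↦ 0  <
A = 0, B = 1/3 ↦ 1/3  <
A = 0, B = 2/3 ↦ 2/3  ≥
A = 0, B = 1 ↦ 1  ≥
A = 1/3, B = 0 ↦ 1/3  <
A = 1/3, B = 1/3 ↦ 2/3  ≥
A = 1/3, B = 2/3 ↦ 2/3  ≥
A = 1/3, B = 1 ↦ 2/3  ≥
A = 2/3, B = 0 ↦ 1/3  <
A = 2/3, B = 1/3 ↦ 1/3  <
A = 2/3, B = 2/3 ↦ 1/3  <
A = 2/3, B = 1 ↦ 1/3  <
A = 1, B = 0 ↦ 0  <
A = 1, B = 1/3 ↦ 0  <
A = 1, B = 2/3 ↦ 0  <
A = 1, B = 1 ↦ 0  <
So 5 of the 16 assignments meet the threshold.

5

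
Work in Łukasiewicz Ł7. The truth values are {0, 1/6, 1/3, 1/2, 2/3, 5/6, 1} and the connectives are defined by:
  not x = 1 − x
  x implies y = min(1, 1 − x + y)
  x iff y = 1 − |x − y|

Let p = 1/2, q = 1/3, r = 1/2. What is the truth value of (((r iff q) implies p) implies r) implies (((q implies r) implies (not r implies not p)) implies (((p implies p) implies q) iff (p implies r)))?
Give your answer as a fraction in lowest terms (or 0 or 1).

r iff q = 1/2 iff 1/3 = 5/6
(r iff q) implies p = 5/6 implies 1/2 = 2/3
((r iff q) implies p) implies r = 2/3 implies 1/2 = 5/6
q implies r = 1/3 implies 1/2 = 1
not r = not 1/2 = 1/2
not p = not 1/2 = 1/2
not r implies not p = 1/2 implies 1/2 = 1
(q implies r) implies (not r implies not p) = 1 implies 1 = 1
p implies p = 1/2 implies 1/2 = 1
(p implies p) implies q = 1 implies 1/3 = 1/3
p implies r = 1/2 implies 1/2 = 1
((p implies p) implies q) iff (p implies r) = 1/3 iff 1 = 1/3
((q implies r) implies (not r implies not p)) implies (((p implies p) implies q) iff (p implies r)) = 1 implies 1/3 = 1/3
(((r iff q) implies p) implies r) implies (((q implies r) implies (not r implies not p)) implies (((p implies p) implies q) iff (p implies r))) = 5/6 implies 1/3 = 1/2

1/2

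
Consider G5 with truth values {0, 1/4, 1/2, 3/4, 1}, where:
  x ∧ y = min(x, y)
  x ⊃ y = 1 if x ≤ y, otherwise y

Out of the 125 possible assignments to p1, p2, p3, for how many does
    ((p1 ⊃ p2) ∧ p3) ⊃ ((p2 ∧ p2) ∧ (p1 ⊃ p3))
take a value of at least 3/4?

109

value 1: 105 assignments (counts)
value 3/4: 4 assignments (counts)
value 1/2: 6 assignments
value 1/4: 6 assignments
value 0: 4 assignments
So 109 of the 125 assignments meet the threshold.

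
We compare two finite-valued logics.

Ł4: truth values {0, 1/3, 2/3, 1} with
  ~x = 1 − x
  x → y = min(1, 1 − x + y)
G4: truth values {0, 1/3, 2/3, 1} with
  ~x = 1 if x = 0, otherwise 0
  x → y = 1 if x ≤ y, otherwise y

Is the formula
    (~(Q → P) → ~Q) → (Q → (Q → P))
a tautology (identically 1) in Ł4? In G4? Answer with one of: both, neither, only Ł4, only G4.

only Ł4

In Ł4: every assignment gives 1 — tautology.
In G4: at P = 1/3, Q = 2/3 the value is 1/3 — not a tautology.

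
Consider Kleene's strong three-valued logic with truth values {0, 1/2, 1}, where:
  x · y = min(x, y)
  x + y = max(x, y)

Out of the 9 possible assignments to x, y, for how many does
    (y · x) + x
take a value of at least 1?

x = 0, y = 0 ↦ 0  <
x = 0, y = 1/2 ↦ 0  <
x = 0, y = 1 ↦ 0  <
x = 1/2, y = 0 ↦ 1/2  <
x = 1/2, y = 1/2 ↦ 1/2  <
x = 1/2, y = 1 ↦ 1/2  <
x = 1, y = 0 ↦ 1  ≥
x = 1, y = 1/2 ↦ 1  ≥
x = 1, y = 1 ↦ 1  ≥
So 3 of the 9 assignments meet the threshold.

3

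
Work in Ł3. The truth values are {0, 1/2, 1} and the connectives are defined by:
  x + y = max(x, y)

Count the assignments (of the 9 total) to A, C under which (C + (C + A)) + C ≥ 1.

A = 0, C = 0 ↦ 0  <
A = 0, C = 1/2 ↦ 1/2  <
A = 0, C = 1 ↦ 1  ≥
A = 1/2, C = 0 ↦ 1/2  <
A = 1/2, C = 1/2 ↦ 1/2  <
A = 1/2, C = 1 ↦ 1  ≥
A = 1, C = 0 ↦ 1  ≥
A = 1, C = 1/2 ↦ 1  ≥
A = 1, C = 1 ↦ 1  ≥
So 5 of the 9 assignments meet the threshold.

5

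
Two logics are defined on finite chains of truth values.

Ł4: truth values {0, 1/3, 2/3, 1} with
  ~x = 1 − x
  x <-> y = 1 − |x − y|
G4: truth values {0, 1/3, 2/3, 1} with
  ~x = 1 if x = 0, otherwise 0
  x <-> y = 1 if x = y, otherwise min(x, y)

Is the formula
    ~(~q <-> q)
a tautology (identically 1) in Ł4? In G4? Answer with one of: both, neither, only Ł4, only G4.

In Ł4: at q = 1/3 the value is 1/3 — not a tautology.
In G4: every assignment gives 1 — tautology.

only G4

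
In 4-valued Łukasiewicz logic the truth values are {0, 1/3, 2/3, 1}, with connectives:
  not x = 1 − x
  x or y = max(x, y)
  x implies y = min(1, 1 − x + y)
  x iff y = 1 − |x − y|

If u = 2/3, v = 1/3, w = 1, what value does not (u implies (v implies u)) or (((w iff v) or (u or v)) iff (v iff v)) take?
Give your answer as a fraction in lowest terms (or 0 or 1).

v implies u = 1/3 implies 2/3 = 1
u implies (v implies u) = 2/3 implies 1 = 1
not (u implies (v implies u)) = not 1 = 0
w iff v = 1 iff 1/3 = 1/3
u or v = 2/3 or 1/3 = 2/3
(w iff v) or (u or v) = 1/3 or 2/3 = 2/3
v iff v = 1/3 iff 1/3 = 1
((w iff v) or (u or v)) iff (v iff v) = 2/3 iff 1 = 2/3
not (u implies (v implies u)) or (((w iff v) or (u or v)) iff (v iff v)) = 0 or 2/3 = 2/3

2/3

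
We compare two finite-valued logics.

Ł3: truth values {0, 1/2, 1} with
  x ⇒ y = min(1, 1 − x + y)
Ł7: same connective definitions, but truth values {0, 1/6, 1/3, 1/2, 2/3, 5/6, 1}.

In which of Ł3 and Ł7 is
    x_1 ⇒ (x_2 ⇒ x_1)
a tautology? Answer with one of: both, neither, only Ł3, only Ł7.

In Ł3: every assignment gives 1 — tautology.
In Ł7: every assignment gives 1 — tautology.

both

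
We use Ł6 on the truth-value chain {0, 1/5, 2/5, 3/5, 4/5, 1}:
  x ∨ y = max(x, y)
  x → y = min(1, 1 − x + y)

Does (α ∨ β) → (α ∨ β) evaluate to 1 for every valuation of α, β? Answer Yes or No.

Yes

At α = 4/5, β = 1/5, for instance:
α ∨ β = 4/5 ∨ 1/5 = 4/5
(α ∨ β) → (α ∨ β) = 4/5 → 4/5 = 1
and checking the remaining 35 assignments likewise gives ≥ 1 in every case.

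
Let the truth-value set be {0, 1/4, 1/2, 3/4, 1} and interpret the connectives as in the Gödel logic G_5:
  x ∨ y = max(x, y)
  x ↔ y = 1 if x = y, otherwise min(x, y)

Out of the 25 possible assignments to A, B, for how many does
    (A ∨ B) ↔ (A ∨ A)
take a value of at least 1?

value 1: 15 assignments (counts)
value 3/4: 1 assignment
value 1/2: 2 assignments
value 1/4: 3 assignments
value 0: 4 assignments
So 15 of the 25 assignments meet the threshold.

15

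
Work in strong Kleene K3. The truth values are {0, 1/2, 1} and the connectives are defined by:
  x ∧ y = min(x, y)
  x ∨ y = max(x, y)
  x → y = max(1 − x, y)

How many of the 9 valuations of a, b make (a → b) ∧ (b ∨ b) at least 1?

a = 0, b = 0 ↦ 0  <
a = 0, b = 1/2 ↦ 1/2  <
a = 0, b = 1 ↦ 1  ≥
a = 1/2, b = 0 ↦ 0  <
a = 1/2, b = 1/2 ↦ 1/2  <
a = 1/2, b = 1 ↦ 1  ≥
a = 1, b = 0 ↦ 0  <
a = 1, b = 1/2 ↦ 1/2  <
a = 1, b = 1 ↦ 1  ≥
So 3 of the 9 assignments meet the threshold.

3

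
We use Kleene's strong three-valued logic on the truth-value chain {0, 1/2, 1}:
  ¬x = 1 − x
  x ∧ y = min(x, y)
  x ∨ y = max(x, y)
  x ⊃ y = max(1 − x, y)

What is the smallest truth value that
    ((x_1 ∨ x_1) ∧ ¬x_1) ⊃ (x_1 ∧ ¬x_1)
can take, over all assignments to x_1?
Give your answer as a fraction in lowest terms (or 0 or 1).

Take x_1 = 1/2:
x_1 ∨ x_1 = 1/2 ∨ 1/2 = 1/2
¬x_1 = ¬1/2 = 1/2
(x_1 ∨ x_1) ∧ ¬x_1 = 1/2 ∧ 1/2 = 1/2
¬x_1 = ¬1/2 = 1/2
x_1 ∧ ¬x_1 = 1/2 ∧ 1/2 = 1/2
((x_1 ∨ x_1) ∧ ¬x_1) ⊃ (x_1 ∧ ¬x_1) = 1/2 ⊃ 1/2 = 1/2
No assignment yields a value below 1/2, so this is the minimum.

1/2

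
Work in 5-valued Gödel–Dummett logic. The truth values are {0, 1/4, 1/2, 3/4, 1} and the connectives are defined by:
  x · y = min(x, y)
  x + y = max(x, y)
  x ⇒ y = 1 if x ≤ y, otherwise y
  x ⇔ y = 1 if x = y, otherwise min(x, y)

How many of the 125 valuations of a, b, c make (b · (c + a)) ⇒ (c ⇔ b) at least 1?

value 1: 95 assignments (counts)
value 3/4: 1 assignment
value 1/2: 4 assignments
value 1/4: 9 assignments
value 0: 16 assignments
So 95 of the 125 assignments meet the threshold.

95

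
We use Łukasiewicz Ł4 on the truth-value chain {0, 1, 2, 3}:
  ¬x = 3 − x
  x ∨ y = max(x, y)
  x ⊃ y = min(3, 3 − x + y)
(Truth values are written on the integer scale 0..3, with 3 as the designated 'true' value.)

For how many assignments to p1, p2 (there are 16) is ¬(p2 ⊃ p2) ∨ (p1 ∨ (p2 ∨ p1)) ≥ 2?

p1 = 0, p2 = 0 ↦ 0  <
p1 = 0, p2 = 1 ↦ 1  <
p1 = 0, p2 = 2 ↦ 2  ≥
p1 = 0, p2 = 3 ↦ 3  ≥
p1 = 1, p2 = 0 ↦ 1  <
p1 = 1, p2 = 1 ↦ 1  <
p1 = 1, p2 = 2 ↦ 2  ≥
p1 = 1, p2 = 3 ↦ 3  ≥
p1 = 2, p2 = 0 ↦ 2  ≥
p1 = 2, p2 = 1 ↦ 2  ≥
p1 = 2, p2 = 2 ↦ 2  ≥
p1 = 2, p2 = 3 ↦ 3  ≥
p1 = 3, p2 = 0 ↦ 3  ≥
p1 = 3, p2 = 1 ↦ 3  ≥
p1 = 3, p2 = 2 ↦ 3  ≥
p1 = 3, p2 = 3 ↦ 3  ≥
So 12 of the 16 assignments meet the threshold.

12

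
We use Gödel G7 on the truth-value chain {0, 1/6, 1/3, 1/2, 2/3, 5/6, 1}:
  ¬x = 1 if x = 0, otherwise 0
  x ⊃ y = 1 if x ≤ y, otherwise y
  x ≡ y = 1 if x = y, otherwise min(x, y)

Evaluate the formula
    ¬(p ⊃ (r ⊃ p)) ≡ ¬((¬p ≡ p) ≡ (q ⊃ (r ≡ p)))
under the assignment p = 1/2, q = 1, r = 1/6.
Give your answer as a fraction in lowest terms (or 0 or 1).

r ⊃ p = 1/6 ⊃ 1/2 = 1
p ⊃ (r ⊃ p) = 1/2 ⊃ 1 = 1
¬(p ⊃ (r ⊃ p)) = ¬1 = 0
¬p = ¬1/2 = 0
¬p ≡ p = 0 ≡ 1/2 = 0
r ≡ p = 1/6 ≡ 1/2 = 1/6
q ⊃ (r ≡ p) = 1 ⊃ 1/6 = 1/6
(¬p ≡ p) ≡ (q ⊃ (r ≡ p)) = 0 ≡ 1/6 = 0
¬((¬p ≡ p) ≡ (q ⊃ (r ≡ p))) = ¬0 = 1
¬(p ⊃ (r ⊃ p)) ≡ ¬((¬p ≡ p) ≡ (q ⊃ (r ≡ p))) = 0 ≡ 1 = 0

0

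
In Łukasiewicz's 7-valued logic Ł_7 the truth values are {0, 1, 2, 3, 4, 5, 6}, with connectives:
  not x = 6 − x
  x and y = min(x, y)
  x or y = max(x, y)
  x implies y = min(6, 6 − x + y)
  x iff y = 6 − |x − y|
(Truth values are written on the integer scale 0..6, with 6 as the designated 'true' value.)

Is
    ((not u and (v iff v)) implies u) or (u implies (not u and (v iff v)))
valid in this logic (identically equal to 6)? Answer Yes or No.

Yes

At u = 5, v = 5, for instance:
not u = not 5 = 1
v iff v = 5 iff 5 = 6
not u and (v iff v) = 1 and 6 = 1
(not u and (v iff v)) implies u = 1 implies 5 = 6
u implies (not u and (v iff v)) = 5 implies 1 = 2
((not u and (v iff v)) implies u) or (u implies (not u and (v iff v))) = 6 or 2 = 6
and checking the remaining 48 assignments likewise gives ≥ 6 in every case.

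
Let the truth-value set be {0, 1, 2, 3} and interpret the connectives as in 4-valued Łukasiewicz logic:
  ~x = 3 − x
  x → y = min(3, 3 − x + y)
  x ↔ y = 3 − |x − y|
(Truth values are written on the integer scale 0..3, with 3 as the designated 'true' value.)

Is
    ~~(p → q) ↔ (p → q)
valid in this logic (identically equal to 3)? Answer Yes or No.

p = 0, q = 0 ↦ 3
p = 0, q = 1 ↦ 3
p = 0, q = 2 ↦ 3
p = 0, q = 3 ↦ 3
p = 1, q = 0 ↦ 3
p = 1, q = 1 ↦ 3
p = 1, q = 2 ↦ 3
p = 1, q = 3 ↦ 3
p = 2, q = 0 ↦ 3
p = 2, q = 1 ↦ 3
p = 2, q = 2 ↦ 3
p = 2, q = 3 ↦ 3
p = 3, q = 0 ↦ 3
p = 3, q = 1 ↦ 3
p = 3, q = 2 ↦ 3
p = 3, q = 3 ↦ 3
Every assignment gives a value ≥ 3.

Yes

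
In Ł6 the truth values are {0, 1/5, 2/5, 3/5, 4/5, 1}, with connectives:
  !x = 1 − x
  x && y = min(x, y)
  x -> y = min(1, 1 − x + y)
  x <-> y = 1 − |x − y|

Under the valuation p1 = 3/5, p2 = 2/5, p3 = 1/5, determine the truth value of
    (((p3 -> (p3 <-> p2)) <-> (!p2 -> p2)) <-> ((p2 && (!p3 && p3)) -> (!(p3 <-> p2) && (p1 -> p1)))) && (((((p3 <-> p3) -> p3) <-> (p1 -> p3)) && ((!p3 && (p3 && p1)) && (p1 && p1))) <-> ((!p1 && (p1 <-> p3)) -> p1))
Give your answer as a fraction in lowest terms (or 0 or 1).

p3 <-> p2 = 1/5 <-> 2/5 = 4/5
p3 -> (p3 <-> p2) = 1/5 -> 4/5 = 1
!p2 = !2/5 = 3/5
!p2 -> p2 = 3/5 -> 2/5 = 4/5
(p3 -> (p3 <-> p2)) <-> (!p2 -> p2) = 1 <-> 4/5 = 4/5
!p3 = !1/5 = 4/5
!p3 && p3 = 4/5 && 1/5 = 1/5
p2 && (!p3 && p3) = 2/5 && 1/5 = 1/5
p3 <-> p2 = 1/5 <-> 2/5 = 4/5
!(p3 <-> p2) = !4/5 = 1/5
p1 -> p1 = 3/5 -> 3/5 = 1
!(p3 <-> p2) && (p1 -> p1) = 1/5 && 1 = 1/5
(p2 && (!p3 && p3)) -> (!(p3 <-> p2) && (p1 -> p1)) = 1/5 -> 1/5 = 1
((p3 -> (p3 <-> p2)) <-> (!p2 -> p2)) <-> ((p2 && (!p3 && p3)) -> (!(p3 <-> p2) && (p1 -> p1))) = 4/5 <-> 1 = 4/5
p3 <-> p3 = 1/5 <-> 1/5 = 1
(p3 <-> p3) -> p3 = 1 -> 1/5 = 1/5
p1 -> p3 = 3/5 -> 1/5 = 3/5
((p3 <-> p3) -> p3) <-> (p1 -> p3) = 1/5 <-> 3/5 = 3/5
!p3 = !1/5 = 4/5
p3 && p1 = 1/5 && 3/5 = 1/5
!p3 && (p3 && p1) = 4/5 && 1/5 = 1/5
p1 && p1 = 3/5 && 3/5 = 3/5
(!p3 && (p3 && p1)) && (p1 && p1) = 1/5 && 3/5 = 1/5
(((p3 <-> p3) -> p3) <-> (p1 -> p3)) && ((!p3 && (p3 && p1)) && (p1 && p1)) = 3/5 && 1/5 = 1/5
!p1 = !3/5 = 2/5
p1 <-> p3 = 3/5 <-> 1/5 = 3/5
!p1 && (p1 <-> p3) = 2/5 && 3/5 = 2/5
(!p1 && (p1 <-> p3)) -> p1 = 2/5 -> 3/5 = 1
((((p3 <-> p3) -> p3) <-> (p1 -> p3)) && ((!p3 && (p3 && p1)) && (p1 && p1))) <-> ((!p1 && (p1 <-> p3)) -> p1) = 1/5 <-> 1 = 1/5
(((p3 -> (p3 <-> p2)) <-> (!p2 -> p2)) <-> ((p2 && (!p3 && p3)) -> (!(p3 <-> p2) && (p1 -> p1)))) && (((((p3 <-> p3) -> p3) <-> (p1 -> p3)) && ((!p3 && (p3 && p1)) && (p1 && p1))) <-> ((!p1 && (p1 <-> p3)) -> p1)) = 4/5 && 1/5 = 1/5

1/5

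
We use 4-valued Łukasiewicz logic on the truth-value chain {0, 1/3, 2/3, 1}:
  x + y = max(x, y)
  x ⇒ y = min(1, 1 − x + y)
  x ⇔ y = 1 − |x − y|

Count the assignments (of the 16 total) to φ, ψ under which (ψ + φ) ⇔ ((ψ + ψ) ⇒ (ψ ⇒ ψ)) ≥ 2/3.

φ = 0, ψ = 0 ↦ 0  <
φ = 0, ψ = 1/3 ↦ 1/3  <
φ = 0, ψ = 2/3 ↦ 2/3  ≥
φ = 0, ψ = 1 ↦ 1  ≥
φ = 1/3, ψ = 0 ↦ 1/3  <
φ = 1/3, ψ = 1/3 ↦ 1/3  <
φ = 1/3, ψ = 2/3 ↦ 2/3  ≥
φ = 1/3, ψ = 1 ↦ 1  ≥
φ = 2/3, ψ = 0 ↦ 2/3  ≥
φ = 2/3, ψ = 1/3 ↦ 2/3  ≥
φ = 2/3, ψ = 2/3 ↦ 2/3  ≥
φ = 2/3, ψ = 1 ↦ 1  ≥
φ = 1, ψ = 0 ↦ 1  ≥
φ = 1, ψ = 1/3 ↦ 1  ≥
φ = 1, ψ = 2/3 ↦ 1  ≥
φ = 1, ψ = 1 ↦ 1  ≥
So 12 of the 16 assignments meet the threshold.

12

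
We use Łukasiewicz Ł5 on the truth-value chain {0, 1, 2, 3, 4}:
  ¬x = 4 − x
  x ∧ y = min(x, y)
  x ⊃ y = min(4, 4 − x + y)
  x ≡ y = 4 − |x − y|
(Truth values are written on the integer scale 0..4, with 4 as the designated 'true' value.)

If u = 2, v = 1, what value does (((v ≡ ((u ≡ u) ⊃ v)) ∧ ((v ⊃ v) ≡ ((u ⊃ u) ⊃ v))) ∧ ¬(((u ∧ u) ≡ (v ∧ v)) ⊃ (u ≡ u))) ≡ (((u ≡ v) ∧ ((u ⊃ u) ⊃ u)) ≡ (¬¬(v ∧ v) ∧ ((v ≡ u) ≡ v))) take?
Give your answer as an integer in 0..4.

1

u ≡ u = 2 ≡ 2 = 4
(u ≡ u) ⊃ v = 4 ⊃ 1 = 1
v ≡ ((u ≡ u) ⊃ v) = 1 ≡ 1 = 4
v ⊃ v = 1 ⊃ 1 = 4
u ⊃ u = 2 ⊃ 2 = 4
(u ⊃ u) ⊃ v = 4 ⊃ 1 = 1
(v ⊃ v) ≡ ((u ⊃ u) ⊃ v) = 4 ≡ 1 = 1
(v ≡ ((u ≡ u) ⊃ v)) ∧ ((v ⊃ v) ≡ ((u ⊃ u) ⊃ v)) = 4 ∧ 1 = 1
u ∧ u = 2 ∧ 2 = 2
v ∧ v = 1 ∧ 1 = 1
(u ∧ u) ≡ (v ∧ v) = 2 ≡ 1 = 3
u ≡ u = 2 ≡ 2 = 4
((u ∧ u) ≡ (v ∧ v)) ⊃ (u ≡ u) = 3 ⊃ 4 = 4
¬(((u ∧ u) ≡ (v ∧ v)) ⊃ (u ≡ u)) = ¬4 = 0
((v ≡ ((u ≡ u) ⊃ v)) ∧ ((v ⊃ v) ≡ ((u ⊃ u) ⊃ v))) ∧ ¬(((u ∧ u) ≡ (v ∧ v)) ⊃ (u ≡ u)) = 1 ∧ 0 = 0
u ≡ v = 2 ≡ 1 = 3
u ⊃ u = 2 ⊃ 2 = 4
(u ⊃ u) ⊃ u = 4 ⊃ 2 = 2
(u ≡ v) ∧ ((u ⊃ u) ⊃ u) = 3 ∧ 2 = 2
v ∧ v = 1 ∧ 1 = 1
¬(v ∧ v) = ¬1 = 3
¬¬(v ∧ v) = ¬3 = 1
v ≡ u = 1 ≡ 2 = 3
(v ≡ u) ≡ v = 3 ≡ 1 = 2
¬¬(v ∧ v) ∧ ((v ≡ u) ≡ v) = 1 ∧ 2 = 1
((u ≡ v) ∧ ((u ⊃ u) ⊃ u)) ≡ (¬¬(v ∧ v) ∧ ((v ≡ u) ≡ v)) = 2 ≡ 1 = 3
(((v ≡ ((u ≡ u) ⊃ v)) ∧ ((v ⊃ v) ≡ ((u ⊃ u) ⊃ v))) ∧ ¬(((u ∧ u) ≡ (v ∧ v)) ⊃ (u ≡ u))) ≡ (((u ≡ v) ∧ ((u ⊃ u) ⊃ u)) ≡ (¬¬(v ∧ v) ∧ ((v ≡ u) ≡ v))) = 0 ≡ 3 = 1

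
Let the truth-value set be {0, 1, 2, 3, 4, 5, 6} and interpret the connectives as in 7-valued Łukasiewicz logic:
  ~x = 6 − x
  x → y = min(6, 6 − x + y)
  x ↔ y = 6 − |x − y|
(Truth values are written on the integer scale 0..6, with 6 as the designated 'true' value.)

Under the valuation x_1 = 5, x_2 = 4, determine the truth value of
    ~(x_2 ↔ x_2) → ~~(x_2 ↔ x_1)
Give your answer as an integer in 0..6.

x_2 ↔ x_2 = 4 ↔ 4 = 6
~(x_2 ↔ x_2) = ~6 = 0
x_2 ↔ x_1 = 4 ↔ 5 = 5
~(x_2 ↔ x_1) = ~5 = 1
~~(x_2 ↔ x_1) = ~1 = 5
~(x_2 ↔ x_2) → ~~(x_2 ↔ x_1) = 0 → 5 = 6

6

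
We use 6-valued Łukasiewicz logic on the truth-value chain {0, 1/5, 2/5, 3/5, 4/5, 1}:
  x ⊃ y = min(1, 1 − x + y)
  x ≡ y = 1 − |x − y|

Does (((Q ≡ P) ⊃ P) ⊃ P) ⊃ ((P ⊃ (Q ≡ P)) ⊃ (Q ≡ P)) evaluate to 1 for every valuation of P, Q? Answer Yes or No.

At P = 4/5, Q = 1, for instance:
Q ≡ P = 1 ≡ 4/5 = 4/5
(Q ≡ P) ⊃ P = 4/5 ⊃ 4/5 = 1
((Q ≡ P) ⊃ P) ⊃ P = 1 ⊃ 4/5 = 4/5
P ⊃ (Q ≡ P) = 4/5 ⊃ 4/5 = 1
(P ⊃ (Q ≡ P)) ⊃ (Q ≡ P) = 1 ⊃ 4/5 = 4/5
(((Q ≡ P) ⊃ P) ⊃ P) ⊃ ((P ⊃ (Q ≡ P)) ⊃ (Q ≡ P)) = 4/5 ⊃ 4/5 = 1
and checking the remaining 35 assignments likewise gives ≥ 1 in every case.

Yes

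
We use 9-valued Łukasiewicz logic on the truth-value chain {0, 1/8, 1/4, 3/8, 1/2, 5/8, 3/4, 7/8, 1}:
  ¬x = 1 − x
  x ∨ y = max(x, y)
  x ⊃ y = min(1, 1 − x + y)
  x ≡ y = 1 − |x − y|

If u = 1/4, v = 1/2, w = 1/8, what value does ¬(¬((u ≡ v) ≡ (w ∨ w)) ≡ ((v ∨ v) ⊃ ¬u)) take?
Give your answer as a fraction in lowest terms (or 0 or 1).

3/8

u ≡ v = 1/4 ≡ 1/2 = 3/4
w ∨ w = 1/8 ∨ 1/8 = 1/8
(u ≡ v) ≡ (w ∨ w) = 3/4 ≡ 1/8 = 3/8
¬((u ≡ v) ≡ (w ∨ w)) = ¬3/8 = 5/8
v ∨ v = 1/2 ∨ 1/2 = 1/2
¬u = ¬1/4 = 3/4
(v ∨ v) ⊃ ¬u = 1/2 ⊃ 3/4 = 1
¬((u ≡ v) ≡ (w ∨ w)) ≡ ((v ∨ v) ⊃ ¬u) = 5/8 ≡ 1 = 5/8
¬(¬((u ≡ v) ≡ (w ∨ w)) ≡ ((v ∨ v) ⊃ ¬u)) = ¬5/8 = 3/8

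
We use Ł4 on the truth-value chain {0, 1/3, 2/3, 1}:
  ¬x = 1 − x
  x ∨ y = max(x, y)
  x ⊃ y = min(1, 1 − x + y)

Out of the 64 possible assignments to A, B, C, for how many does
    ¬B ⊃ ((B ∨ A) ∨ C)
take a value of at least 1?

value 1: 51 assignments (counts)
value 2/3: 9 assignments
value 1/3: 3 assignments
value 0: 1 assignment
So 51 of the 64 assignments meet the threshold.

51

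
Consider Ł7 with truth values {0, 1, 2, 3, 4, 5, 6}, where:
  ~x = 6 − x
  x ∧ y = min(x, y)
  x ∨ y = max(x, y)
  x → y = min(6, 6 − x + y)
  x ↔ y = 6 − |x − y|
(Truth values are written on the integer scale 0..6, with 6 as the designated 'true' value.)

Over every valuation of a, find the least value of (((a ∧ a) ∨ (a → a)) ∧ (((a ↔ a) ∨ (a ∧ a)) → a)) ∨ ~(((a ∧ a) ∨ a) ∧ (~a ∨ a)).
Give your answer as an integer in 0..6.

3

Take a = 3:
a ∧ a = 3 ∧ 3 = 3
a → a = 3 → 3 = 6
(a ∧ a) ∨ (a → a) = 3 ∨ 6 = 6
a ↔ a = 3 ↔ 3 = 6
a ∧ a = 3 ∧ 3 = 3
(a ↔ a) ∨ (a ∧ a) = 6 ∨ 3 = 6
((a ↔ a) ∨ (a ∧ a)) → a = 6 → 3 = 3
((a ∧ a) ∨ (a → a)) ∧ (((a ↔ a) ∨ (a ∧ a)) → a) = 6 ∧ 3 = 3
a ∧ a = 3 ∧ 3 = 3
(a ∧ a) ∨ a = 3 ∨ 3 = 3
~a = ~3 = 3
~a ∨ a = 3 ∨ 3 = 3
((a ∧ a) ∨ a) ∧ (~a ∨ a) = 3 ∧ 3 = 3
~(((a ∧ a) ∨ a) ∧ (~a ∨ a)) = ~3 = 3
(((a ∧ a) ∨ (a → a)) ∧ (((a ↔ a) ∨ (a ∧ a)) → a)) ∨ ~(((a ∧ a) ∨ a) ∧ (~a ∨ a)) = 3 ∨ 3 = 3
No assignment yields a value below 3, so this is the minimum.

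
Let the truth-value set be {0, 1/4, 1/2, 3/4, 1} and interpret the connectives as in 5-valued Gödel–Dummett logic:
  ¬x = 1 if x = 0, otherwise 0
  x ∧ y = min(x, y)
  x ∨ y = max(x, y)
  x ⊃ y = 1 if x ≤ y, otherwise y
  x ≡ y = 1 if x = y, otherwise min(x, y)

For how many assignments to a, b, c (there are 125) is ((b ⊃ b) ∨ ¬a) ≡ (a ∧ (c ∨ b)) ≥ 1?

9

value 1: 9 assignments (counts)
value 3/4: 23 assignments
value 1/2: 31 assignments
value 1/4: 33 assignments
value 0: 29 assignments
So 9 of the 125 assignments meet the threshold.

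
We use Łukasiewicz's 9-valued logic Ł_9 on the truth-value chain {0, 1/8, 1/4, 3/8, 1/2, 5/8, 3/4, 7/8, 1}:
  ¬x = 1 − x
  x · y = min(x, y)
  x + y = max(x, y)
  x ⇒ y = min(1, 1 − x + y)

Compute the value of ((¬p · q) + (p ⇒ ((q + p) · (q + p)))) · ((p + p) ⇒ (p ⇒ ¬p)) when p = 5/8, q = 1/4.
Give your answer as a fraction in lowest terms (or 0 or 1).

¬p = ¬5/8 = 3/8
¬p · q = 3/8 · 1/4 = 1/4
q + p = 1/4 + 5/8 = 5/8
q + p = 1/4 + 5/8 = 5/8
(q + p) · (q + p) = 5/8 · 5/8 = 5/8
p ⇒ ((q + p) · (q + p)) = 5/8 ⇒ 5/8 = 1
(¬p · q) + (p ⇒ ((q + p) · (q + p))) = 1/4 + 1 = 1
p + p = 5/8 + 5/8 = 5/8
¬p = ¬5/8 = 3/8
p ⇒ ¬p = 5/8 ⇒ 3/8 = 3/4
(p + p) ⇒ (p ⇒ ¬p) = 5/8 ⇒ 3/4 = 1
((¬p · q) + (p ⇒ ((q + p) · (q + p)))) · ((p + p) ⇒ (p ⇒ ¬p)) = 1 · 1 = 1

1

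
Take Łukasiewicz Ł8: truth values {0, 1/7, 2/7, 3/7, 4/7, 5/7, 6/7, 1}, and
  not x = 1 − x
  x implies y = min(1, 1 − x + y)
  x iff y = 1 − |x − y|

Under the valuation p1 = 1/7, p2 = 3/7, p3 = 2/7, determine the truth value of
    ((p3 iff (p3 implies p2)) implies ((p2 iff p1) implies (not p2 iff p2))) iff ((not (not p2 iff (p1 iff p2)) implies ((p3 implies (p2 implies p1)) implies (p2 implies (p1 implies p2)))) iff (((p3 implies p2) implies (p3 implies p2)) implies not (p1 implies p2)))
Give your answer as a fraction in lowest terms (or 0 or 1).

0

p3 implies p2 = 2/7 implies 3/7 = 1
p3 iff (p3 implies p2) = 2/7 iff 1 = 2/7
p2 iff p1 = 3/7 iff 1/7 = 5/7
not p2 = not 3/7 = 4/7
not p2 iff p2 = 4/7 iff 3/7 = 6/7
(p2 iff p1) implies (not p2 iff p2) = 5/7 implies 6/7 = 1
(p3 iff (p3 implies p2)) implies ((p2 iff p1) implies (not p2 iff p2)) = 2/7 implies 1 = 1
not p2 = not 3/7 = 4/7
p1 iff p2 = 1/7 iff 3/7 = 5/7
not p2 iff (p1 iff p2) = 4/7 iff 5/7 = 6/7
not (not p2 iff (p1 iff p2)) = not 6/7 = 1/7
p2 implies p1 = 3/7 implies 1/7 = 5/7
p3 implies (p2 implies p1) = 2/7 implies 5/7 = 1
p1 implies p2 = 1/7 implies 3/7 = 1
p2 implies (p1 implies p2) = 3/7 implies 1 = 1
(p3 implies (p2 implies p1)) implies (p2 implies (p1 implies p2)) = 1 implies 1 = 1
not (not p2 iff (p1 iff p2)) implies ((p3 implies (p2 implies p1)) implies (p2 implies (p1 implies p2))) = 1/7 implies 1 = 1
p3 implies p2 = 2/7 implies 3/7 = 1
p3 implies p2 = 2/7 implies 3/7 = 1
(p3 implies p2) implies (p3 implies p2) = 1 implies 1 = 1
p1 implies p2 = 1/7 implies 3/7 = 1
not (p1 implies p2) = not 1 = 0
((p3 implies p2) implies (p3 implies p2)) implies not (p1 implies p2) = 1 implies 0 = 0
(not (not p2 iff (p1 iff p2)) implies ((p3 implies (p2 implies p1)) implies (p2 implies (p1 implies p2)))) iff (((p3 implies p2) implies (p3 implies p2)) implies not (p1 implies p2)) = 1 iff 0 = 0
((p3 iff (p3 implies p2)) implies ((p2 iff p1) implies (not p2 iff p2))) iff ((not (not p2 iff (p1 iff p2)) implies ((p3 implies (p2 implies p1)) implies (p2 implies (p1 implies p2)))) iff (((p3 implies p2) implies (p3 implies p2)) implies not (p1 implies p2))) = 1 iff 0 = 0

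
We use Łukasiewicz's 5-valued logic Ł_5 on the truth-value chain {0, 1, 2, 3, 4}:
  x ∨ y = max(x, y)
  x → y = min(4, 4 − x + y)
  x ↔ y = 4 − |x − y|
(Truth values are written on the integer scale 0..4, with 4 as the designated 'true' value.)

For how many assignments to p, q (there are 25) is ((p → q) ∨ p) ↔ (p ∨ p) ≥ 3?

value 4: 9 assignments (counts)
value 3: 3 assignments (counts)
value 2: 4 assignments
value 1: 4 assignments
value 0: 5 assignments
So 12 of the 25 assignments meet the threshold.

12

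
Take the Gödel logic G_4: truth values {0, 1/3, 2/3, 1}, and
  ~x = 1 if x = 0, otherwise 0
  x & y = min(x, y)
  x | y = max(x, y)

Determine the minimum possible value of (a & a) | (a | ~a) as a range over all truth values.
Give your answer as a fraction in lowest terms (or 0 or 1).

1/3

Take a = 1/3:
a & a = 1/3 & 1/3 = 1/3
~a = ~1/3 = 0
a | ~a = 1/3 | 0 = 1/3
(a & a) | (a | ~a) = 1/3 | 1/3 = 1/3
No assignment yields a value below 1/3, so this is the minimum.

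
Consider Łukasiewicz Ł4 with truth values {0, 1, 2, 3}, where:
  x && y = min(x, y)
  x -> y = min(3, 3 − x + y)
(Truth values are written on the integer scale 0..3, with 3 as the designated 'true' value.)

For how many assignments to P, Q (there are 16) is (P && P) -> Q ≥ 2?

13

P = 0, Q = 0 ↦ 3  ≥
P = 0, Q = 1 ↦ 3  ≥
P = 0, Q = 2 ↦ 3  ≥
P = 0, Q = 3 ↦ 3  ≥
P = 1, Q = 0 ↦ 2  ≥
P = 1, Q = 1 ↦ 3  ≥
P = 1, Q = 2 ↦ 3  ≥
P = 1, Q = 3 ↦ 3  ≥
P = 2, Q = 0 ↦ 1  <
P = 2, Q = 1 ↦ 2  ≥
P = 2, Q = 2 ↦ 3  ≥
P = 2, Q = 3 ↦ 3  ≥
P = 3, Q = 0 ↦ 0  <
P = 3, Q = 1 ↦ 1  <
P = 3, Q = 2 ↦ 2  ≥
P = 3, Q = 3 ↦ 3  ≥
So 13 of the 16 assignments meet the threshold.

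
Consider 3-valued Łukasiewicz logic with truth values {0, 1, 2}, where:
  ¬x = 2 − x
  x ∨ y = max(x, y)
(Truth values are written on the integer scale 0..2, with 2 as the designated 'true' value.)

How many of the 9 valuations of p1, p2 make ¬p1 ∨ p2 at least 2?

5

p1 = 0, p2 = 0 ↦ 2  ≥
p1 = 0, p2 = 1 ↦ 2  ≥
p1 = 0, p2 = 2 ↦ 2  ≥
p1 = 1, p2 = 0 ↦ 1  <
p1 = 1, p2 = 1 ↦ 1  <
p1 = 1, p2 = 2 ↦ 2  ≥
p1 = 2, p2 = 0 ↦ 0  <
p1 = 2, p2 = 1 ↦ 1  <
p1 = 2, p2 = 2 ↦ 2  ≥
So 5 of the 9 assignments meet the threshold.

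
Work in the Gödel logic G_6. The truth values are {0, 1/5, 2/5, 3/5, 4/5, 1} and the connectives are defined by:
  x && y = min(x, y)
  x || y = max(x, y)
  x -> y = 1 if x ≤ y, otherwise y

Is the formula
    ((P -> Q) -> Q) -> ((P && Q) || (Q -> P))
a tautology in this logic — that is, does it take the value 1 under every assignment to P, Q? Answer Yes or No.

Counterexample: take P = 0, Q = 1/5.
P -> Q = 0 -> 1/5 = 1
(P -> Q) -> Q = 1 -> 1/5 = 1/5
P && Q = 0 && 1/5 = 0
Q -> P = 1/5 -> 0 = 0
(P && Q) || (Q -> P) = 0 || 0 = 0
((P -> Q) -> Q) -> ((P && Q) || (Q -> P)) = 1/5 -> 0 = 0
This gives 0 ≠ 1.

No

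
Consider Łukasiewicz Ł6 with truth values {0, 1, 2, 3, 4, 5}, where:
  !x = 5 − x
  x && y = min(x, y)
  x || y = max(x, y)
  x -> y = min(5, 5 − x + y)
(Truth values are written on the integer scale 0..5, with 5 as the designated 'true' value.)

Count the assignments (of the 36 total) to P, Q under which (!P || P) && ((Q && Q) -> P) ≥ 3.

30

value 5: 7 assignments (counts)
value 4: 10 assignments (counts)
value 3: 13 assignments (counts)
value 2: 3 assignments
value 1: 2 assignments
value 0: 1 assignment
So 30 of the 36 assignments meet the threshold.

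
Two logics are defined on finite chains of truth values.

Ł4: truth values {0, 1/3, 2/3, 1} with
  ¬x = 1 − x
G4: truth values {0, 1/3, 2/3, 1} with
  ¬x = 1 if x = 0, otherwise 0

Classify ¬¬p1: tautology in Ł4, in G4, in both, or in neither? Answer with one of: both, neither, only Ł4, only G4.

neither

In Ł4: at p1 = 0 the value is 0 — not a tautology.
In G4: at p1 = 0 the value is 0 — not a tautology.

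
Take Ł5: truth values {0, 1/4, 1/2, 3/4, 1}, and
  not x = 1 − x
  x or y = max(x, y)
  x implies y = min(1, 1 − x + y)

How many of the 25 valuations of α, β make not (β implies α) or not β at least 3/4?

value 1: 6 assignments (counts)
value 3/4: 7 assignments (counts)
value 1/2: 7 assignments
value 1/4: 4 assignments
value 0: 1 assignment
So 13 of the 25 assignments meet the threshold.

13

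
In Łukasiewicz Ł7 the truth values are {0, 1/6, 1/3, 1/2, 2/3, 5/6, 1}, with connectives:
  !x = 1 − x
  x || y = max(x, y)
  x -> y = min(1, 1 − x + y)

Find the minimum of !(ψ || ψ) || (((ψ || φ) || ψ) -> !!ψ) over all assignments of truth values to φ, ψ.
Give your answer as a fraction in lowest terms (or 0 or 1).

1/2

Take φ = 1, ψ = 1/2:
ψ || ψ = 1/2 || 1/2 = 1/2
!(ψ || ψ) = !1/2 = 1/2
ψ || φ = 1/2 || 1 = 1
(ψ || φ) || ψ = 1 || 1/2 = 1
!ψ = !1/2 = 1/2
!!ψ = !1/2 = 1/2
((ψ || φ) || ψ) -> !!ψ = 1 -> 1/2 = 1/2
!(ψ || ψ) || (((ψ || φ) || ψ) -> !!ψ) = 1/2 || 1/2 = 1/2
No assignment yields a value below 1/2, so this is the minimum.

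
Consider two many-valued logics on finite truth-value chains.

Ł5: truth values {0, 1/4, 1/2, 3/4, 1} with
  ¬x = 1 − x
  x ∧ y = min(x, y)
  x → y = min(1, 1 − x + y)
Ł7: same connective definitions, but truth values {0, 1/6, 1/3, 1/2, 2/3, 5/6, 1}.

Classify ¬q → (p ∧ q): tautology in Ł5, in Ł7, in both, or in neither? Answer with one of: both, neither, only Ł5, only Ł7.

In Ł5: at p = 0, q = 0 the value is 0 — not a tautology.
In Ł7: at p = 0, q = 0 the value is 0 — not a tautology.

neither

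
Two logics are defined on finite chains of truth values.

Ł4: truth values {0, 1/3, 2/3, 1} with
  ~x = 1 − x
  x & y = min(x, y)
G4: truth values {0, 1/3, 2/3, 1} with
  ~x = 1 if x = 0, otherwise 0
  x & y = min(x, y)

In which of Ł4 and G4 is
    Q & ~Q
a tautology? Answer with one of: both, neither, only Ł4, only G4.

neither

In Ł4: at Q = 0 the value is 0 — not a tautology.
In G4: at Q = 0 the value is 0 — not a tautology.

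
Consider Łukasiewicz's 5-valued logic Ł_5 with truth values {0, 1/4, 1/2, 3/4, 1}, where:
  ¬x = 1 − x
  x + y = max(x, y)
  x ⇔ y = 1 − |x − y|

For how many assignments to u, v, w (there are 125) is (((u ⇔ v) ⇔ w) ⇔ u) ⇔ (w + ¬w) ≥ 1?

value 1: 44 assignments (counts)
value 3/4: 42 assignments
value 1/2: 27 assignments
value 1/4: 8 assignments
value 0: 4 assignments
So 44 of the 125 assignments meet the threshold.

44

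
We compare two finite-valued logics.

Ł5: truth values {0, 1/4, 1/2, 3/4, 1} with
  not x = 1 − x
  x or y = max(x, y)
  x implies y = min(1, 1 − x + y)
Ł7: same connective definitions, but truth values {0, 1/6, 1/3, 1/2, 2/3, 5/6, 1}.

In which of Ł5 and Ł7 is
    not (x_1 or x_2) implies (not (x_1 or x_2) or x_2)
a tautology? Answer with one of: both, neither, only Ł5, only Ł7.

both

In Ł5: every assignment gives 1 — tautology.
In Ł7: every assignment gives 1 — tautology.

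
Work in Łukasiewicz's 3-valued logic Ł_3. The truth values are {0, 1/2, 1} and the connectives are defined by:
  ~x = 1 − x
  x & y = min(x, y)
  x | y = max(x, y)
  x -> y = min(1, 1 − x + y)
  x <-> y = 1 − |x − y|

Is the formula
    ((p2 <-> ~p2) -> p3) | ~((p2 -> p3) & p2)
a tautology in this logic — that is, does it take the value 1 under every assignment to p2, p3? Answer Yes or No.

No

Counterexample: take p2 = 1/2, p3 = 0.
~p2 = ~1/2 = 1/2
p2 <-> ~p2 = 1/2 <-> 1/2 = 1
(p2 <-> ~p2) -> p3 = 1 -> 0 = 0
p2 -> p3 = 1/2 -> 0 = 1/2
(p2 -> p3) & p2 = 1/2 & 1/2 = 1/2
~((p2 -> p3) & p2) = ~1/2 = 1/2
((p2 <-> ~p2) -> p3) | ~((p2 -> p3) & p2) = 0 | 1/2 = 1/2
This gives 1/2 ≠ 1.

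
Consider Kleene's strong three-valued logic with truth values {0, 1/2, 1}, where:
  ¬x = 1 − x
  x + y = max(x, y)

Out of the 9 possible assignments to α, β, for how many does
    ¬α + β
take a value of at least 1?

5

α = 0, β = 0 ↦ 1  ≥
α = 0, β = 1/2 ↦ 1  ≥
α = 0, β = 1 ↦ 1  ≥
α = 1/2, β = 0 ↦ 1/2  <
α = 1/2, β = 1/2 ↦ 1/2  <
α = 1/2, β = 1 ↦ 1  ≥
α = 1, β = 0 ↦ 0  <
α = 1, β = 1/2 ↦ 1/2  <
α = 1, β = 1 ↦ 1  ≥
So 5 of the 9 assignments meet the threshold.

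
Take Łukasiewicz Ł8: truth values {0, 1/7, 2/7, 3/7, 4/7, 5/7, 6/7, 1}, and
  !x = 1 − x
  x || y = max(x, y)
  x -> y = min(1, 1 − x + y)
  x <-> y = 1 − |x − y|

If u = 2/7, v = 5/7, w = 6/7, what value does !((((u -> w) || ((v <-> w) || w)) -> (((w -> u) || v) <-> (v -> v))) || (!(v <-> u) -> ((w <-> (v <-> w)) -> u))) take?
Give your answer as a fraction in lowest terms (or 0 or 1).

u -> w = 2/7 -> 6/7 = 1
v <-> w = 5/7 <-> 6/7 = 6/7
(v <-> w) || w = 6/7 || 6/7 = 6/7
(u -> w) || ((v <-> w) || w) = 1 || 6/7 = 1
w -> u = 6/7 -> 2/7 = 3/7
(w -> u) || v = 3/7 || 5/7 = 5/7
v -> v = 5/7 -> 5/7 = 1
((w -> u) || v) <-> (v -> v) = 5/7 <-> 1 = 5/7
((u -> w) || ((v <-> w) || w)) -> (((w -> u) || v) <-> (v -> v)) = 1 -> 5/7 = 5/7
v <-> u = 5/7 <-> 2/7 = 4/7
!(v <-> u) = !4/7 = 3/7
v <-> w = 5/7 <-> 6/7 = 6/7
w <-> (v <-> w) = 6/7 <-> 6/7 = 1
(w <-> (v <-> w)) -> u = 1 -> 2/7 = 2/7
!(v <-> u) -> ((w <-> (v <-> w)) -> u) = 3/7 -> 2/7 = 6/7
(((u -> w) || ((v <-> w) || w)) -> (((w -> u) || v) <-> (v -> v))) || (!(v <-> u) -> ((w <-> (v <-> w)) -> u)) = 5/7 || 6/7 = 6/7
!((((u -> w) || ((v <-> w) || w)) -> (((w -> u) || v) <-> (v -> v))) || (!(v <-> u) -> ((w <-> (v <-> w)) -> u))) = !6/7 = 1/7

1/7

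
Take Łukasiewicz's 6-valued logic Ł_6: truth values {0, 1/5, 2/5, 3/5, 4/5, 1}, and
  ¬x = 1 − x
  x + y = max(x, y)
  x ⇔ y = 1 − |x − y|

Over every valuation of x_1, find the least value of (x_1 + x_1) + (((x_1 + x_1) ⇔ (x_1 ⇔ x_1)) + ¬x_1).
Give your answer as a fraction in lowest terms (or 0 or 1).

Take x_1 = 2/5:
x_1 + x_1 = 2/5 + 2/5 = 2/5
x_1 + x_1 = 2/5 + 2/5 = 2/5
x_1 ⇔ x_1 = 2/5 ⇔ 2/5 = 1
(x_1 + x_1) ⇔ (x_1 ⇔ x_1) = 2/5 ⇔ 1 = 2/5
¬x_1 = ¬2/5 = 3/5
((x_1 + x_1) ⇔ (x_1 ⇔ x_1)) + ¬x_1 = 2/5 + 3/5 = 3/5
(x_1 + x_1) + (((x_1 + x_1) ⇔ (x_1 ⇔ x_1)) + ¬x_1) = 2/5 + 3/5 = 3/5
No assignment yields a value below 3/5, so this is the minimum.

3/5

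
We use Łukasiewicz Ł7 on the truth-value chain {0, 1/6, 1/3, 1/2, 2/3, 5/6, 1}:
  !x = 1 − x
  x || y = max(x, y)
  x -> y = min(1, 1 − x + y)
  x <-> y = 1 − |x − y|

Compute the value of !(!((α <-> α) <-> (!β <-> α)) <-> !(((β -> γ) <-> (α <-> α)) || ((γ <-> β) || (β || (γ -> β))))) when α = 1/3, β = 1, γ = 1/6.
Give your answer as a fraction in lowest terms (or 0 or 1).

1/3

α <-> α = 1/3 <-> 1/3 = 1
!β = !1 = 0
!β <-> α = 0 <-> 1/3 = 2/3
(α <-> α) <-> (!β <-> α) = 1 <-> 2/3 = 2/3
!((α <-> α) <-> (!β <-> α)) = !2/3 = 1/3
β -> γ = 1 -> 1/6 = 1/6
α <-> α = 1/3 <-> 1/3 = 1
(β -> γ) <-> (α <-> α) = 1/6 <-> 1 = 1/6
γ <-> β = 1/6 <-> 1 = 1/6
γ -> β = 1/6 -> 1 = 1
β || (γ -> β) = 1 || 1 = 1
(γ <-> β) || (β || (γ -> β)) = 1/6 || 1 = 1
((β -> γ) <-> (α <-> α)) || ((γ <-> β) || (β || (γ -> β))) = 1/6 || 1 = 1
!(((β -> γ) <-> (α <-> α)) || ((γ <-> β) || (β || (γ -> β)))) = !1 = 0
!((α <-> α) <-> (!β <-> α)) <-> !(((β -> γ) <-> (α <-> α)) || ((γ <-> β) || (β || (γ -> β)))) = 1/3 <-> 0 = 2/3
!(!((α <-> α) <-> (!β <-> α)) <-> !(((β -> γ) <-> (α <-> α)) || ((γ <-> β) || (β || (γ -> β))))) = !2/3 = 1/3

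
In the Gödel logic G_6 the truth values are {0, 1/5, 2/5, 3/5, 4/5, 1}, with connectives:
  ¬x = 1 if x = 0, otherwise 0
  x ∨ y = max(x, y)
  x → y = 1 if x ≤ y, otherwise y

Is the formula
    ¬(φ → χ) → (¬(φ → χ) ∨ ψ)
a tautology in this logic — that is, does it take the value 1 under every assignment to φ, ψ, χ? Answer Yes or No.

At φ = 1/5, ψ = 3/5, χ = 4/5, for instance:
φ → χ = 1/5 → 4/5 = 1
¬(φ → χ) = ¬1 = 0
¬(φ → χ) ∨ ψ = 0 ∨ 3/5 = 3/5
¬(φ → χ) → (¬(φ → χ) ∨ ψ) = 0 → 3/5 = 1
and checking the remaining 215 assignments likewise gives ≥ 1 in every case.

Yes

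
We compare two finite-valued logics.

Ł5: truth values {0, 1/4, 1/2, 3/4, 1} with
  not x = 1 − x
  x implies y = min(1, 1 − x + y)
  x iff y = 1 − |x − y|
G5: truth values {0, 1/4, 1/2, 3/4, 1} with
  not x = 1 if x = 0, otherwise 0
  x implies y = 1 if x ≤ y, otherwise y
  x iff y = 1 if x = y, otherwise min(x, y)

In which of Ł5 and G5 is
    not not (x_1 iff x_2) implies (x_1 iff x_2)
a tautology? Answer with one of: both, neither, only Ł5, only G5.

In Ł5: every assignment gives 1 — tautology.
In G5: at x_1 = 1/4, x_2 = 1/2 the value is 1/4 — not a tautology.

only Ł5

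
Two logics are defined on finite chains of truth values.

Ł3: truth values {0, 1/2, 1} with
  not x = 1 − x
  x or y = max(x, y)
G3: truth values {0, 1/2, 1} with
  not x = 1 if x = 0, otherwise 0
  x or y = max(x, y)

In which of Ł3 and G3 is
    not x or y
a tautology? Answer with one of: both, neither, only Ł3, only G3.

In Ł3: at x = 1/2, y = 0 the value is 1/2 — not a tautology.
In G3: at x = 1/2, y = 0 the value is 0 — not a tautology.

neither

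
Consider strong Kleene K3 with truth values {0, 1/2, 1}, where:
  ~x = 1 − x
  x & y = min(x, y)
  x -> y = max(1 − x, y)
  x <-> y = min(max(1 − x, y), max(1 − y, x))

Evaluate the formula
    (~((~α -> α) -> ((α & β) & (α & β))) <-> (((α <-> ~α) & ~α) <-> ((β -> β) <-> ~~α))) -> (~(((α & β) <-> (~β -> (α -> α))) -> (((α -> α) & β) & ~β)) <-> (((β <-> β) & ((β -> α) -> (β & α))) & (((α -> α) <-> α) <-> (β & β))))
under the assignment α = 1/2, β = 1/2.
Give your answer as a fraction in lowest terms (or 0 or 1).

1/2

~α = ~1/2 = 1/2
~α -> α = 1/2 -> 1/2 = 1/2
α & β = 1/2 & 1/2 = 1/2
α & β = 1/2 & 1/2 = 1/2
(α & β) & (α & β) = 1/2 & 1/2 = 1/2
(~α -> α) -> ((α & β) & (α & β)) = 1/2 -> 1/2 = 1/2
~((~α -> α) -> ((α & β) & (α & β))) = ~1/2 = 1/2
~α = ~1/2 = 1/2
α <-> ~α = 1/2 <-> 1/2 = 1/2
~α = ~1/2 = 1/2
(α <-> ~α) & ~α = 1/2 & 1/2 = 1/2
β -> β = 1/2 -> 1/2 = 1/2
~α = ~1/2 = 1/2
~~α = ~1/2 = 1/2
(β -> β) <-> ~~α = 1/2 <-> 1/2 = 1/2
((α <-> ~α) & ~α) <-> ((β -> β) <-> ~~α) = 1/2 <-> 1/2 = 1/2
~((~α -> α) -> ((α & β) & (α & β))) <-> (((α <-> ~α) & ~α) <-> ((β -> β) <-> ~~α)) = 1/2 <-> 1/2 = 1/2
α & β = 1/2 & 1/2 = 1/2
~β = ~1/2 = 1/2
α -> α = 1/2 -> 1/2 = 1/2
~β -> (α -> α) = 1/2 -> 1/2 = 1/2
(α & β) <-> (~β -> (α -> α)) = 1/2 <-> 1/2 = 1/2
α -> α = 1/2 -> 1/2 = 1/2
(α -> α) & β = 1/2 & 1/2 = 1/2
~β = ~1/2 = 1/2
((α -> α) & β) & ~β = 1/2 & 1/2 = 1/2
((α & β) <-> (~β -> (α -> α))) -> (((α -> α) & β) & ~β) = 1/2 -> 1/2 = 1/2
~(((α & β) <-> (~β -> (α -> α))) -> (((α -> α) & β) & ~β)) = ~1/2 = 1/2
β <-> β = 1/2 <-> 1/2 = 1/2
β -> α = 1/2 -> 1/2 = 1/2
β & α = 1/2 & 1/2 = 1/2
(β -> α) -> (β & α) = 1/2 -> 1/2 = 1/2
(β <-> β) & ((β -> α) -> (β & α)) = 1/2 & 1/2 = 1/2
α -> α = 1/2 -> 1/2 = 1/2
(α -> α) <-> α = 1/2 <-> 1/2 = 1/2
β & β = 1/2 & 1/2 = 1/2
((α -> α) <-> α) <-> (β & β) = 1/2 <-> 1/2 = 1/2
((β <-> β) & ((β -> α) -> (β & α))) & (((α -> α) <-> α) <-> (β & β)) = 1/2 & 1/2 = 1/2
~(((α & β) <-> (~β -> (α -> α))) -> (((α -> α) & β) & ~β)) <-> (((β <-> β) & ((β -> α) -> (β & α))) & (((α -> α) <-> α) <-> (β & β))) = 1/2 <-> 1/2 = 1/2
(~((~α -> α) -> ((α & β) & (α & β))) <-> (((α <-> ~α) & ~α) <-> ((β -> β) <-> ~~α))) -> (~(((α & β) <-> (~β -> (α -> α))) -> (((α -> α) & β) & ~β)) <-> (((β <-> β) & ((β -> α) -> (β & α))) & (((α -> α) <-> α) <-> (β & β)))) = 1/2 -> 1/2 = 1/2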